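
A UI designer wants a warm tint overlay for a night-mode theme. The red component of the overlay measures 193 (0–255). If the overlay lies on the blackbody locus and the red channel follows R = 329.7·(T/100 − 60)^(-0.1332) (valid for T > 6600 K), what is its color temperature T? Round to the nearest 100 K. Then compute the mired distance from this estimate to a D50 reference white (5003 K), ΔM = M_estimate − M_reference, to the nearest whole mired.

(t − 60)^(-0.1332) = 193/329.7 = 0.58538.
t − 60 = 0.58538^(1/-0.1332) = 0.58538^(-7.508) = 55.713, so t = 115.713.
T = 100·t = 11571 K → 11600 K to the nearest 100 K.
M_estimate = 10⁶/11600 = 86.21; M_reference = 10⁶/5003 = 199.88.
ΔM = 86.21 − 199.88 = -113.67 → -114 mireds.

-114 mireds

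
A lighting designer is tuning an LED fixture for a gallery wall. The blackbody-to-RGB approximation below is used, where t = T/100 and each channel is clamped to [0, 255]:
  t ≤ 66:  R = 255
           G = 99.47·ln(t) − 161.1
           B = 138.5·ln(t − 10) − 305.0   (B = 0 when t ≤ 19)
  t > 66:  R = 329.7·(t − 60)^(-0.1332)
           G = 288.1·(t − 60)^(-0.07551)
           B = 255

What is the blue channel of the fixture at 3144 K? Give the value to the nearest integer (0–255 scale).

120

t = 3144/100 = 31.44; the t ≤ 66 branch applies.
B = 138.5·ln(31.44 − 10) − 305.0 = 138.5·ln 21.44 − 305.0 = 138.5·3.0653 − 305.0 = 119.538.
Rounded: 120.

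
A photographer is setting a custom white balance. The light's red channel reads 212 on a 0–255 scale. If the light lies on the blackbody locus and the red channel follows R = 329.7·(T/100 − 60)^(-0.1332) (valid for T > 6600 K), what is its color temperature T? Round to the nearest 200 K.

(t − 60)^(-0.1332) = 212/329.7 = 0.64301.
t − 60 = 0.64301^(1/-0.1332) = 0.64301^(-7.508) = 27.530, so t = 87.530.
T = 100·t = 8753 K → 8800 K to the nearest 200 K.

8800 K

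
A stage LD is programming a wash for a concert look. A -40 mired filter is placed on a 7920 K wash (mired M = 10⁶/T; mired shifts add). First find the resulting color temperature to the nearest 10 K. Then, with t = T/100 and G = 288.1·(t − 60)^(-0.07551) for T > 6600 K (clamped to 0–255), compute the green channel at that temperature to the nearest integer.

M_in = 10⁶/7920 = 126.26; M_out = 126.26 + (-40) = 86.26.
T_out = 10⁶/86.26 = 11592.5 K → 11590 K; t = 115.9.
G = 288.1·(115.9 − 60)^(-0.07551) = 288.1·55.9^(-0.07551) = 288.1·0.73799 = 212.616.
Rounded: 213.

213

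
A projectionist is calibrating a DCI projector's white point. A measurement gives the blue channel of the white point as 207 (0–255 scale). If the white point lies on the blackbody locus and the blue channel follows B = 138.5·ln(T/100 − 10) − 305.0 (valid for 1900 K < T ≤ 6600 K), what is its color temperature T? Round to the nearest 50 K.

5050 K

ln(t − 10) = (207 + 305.0) / 138.5 = 3.6968.
t − 10 = e^3.6968 = 40.316, so t = 50.316.
T = 100·t = 5032 K → 5050 K to the nearest 50 K.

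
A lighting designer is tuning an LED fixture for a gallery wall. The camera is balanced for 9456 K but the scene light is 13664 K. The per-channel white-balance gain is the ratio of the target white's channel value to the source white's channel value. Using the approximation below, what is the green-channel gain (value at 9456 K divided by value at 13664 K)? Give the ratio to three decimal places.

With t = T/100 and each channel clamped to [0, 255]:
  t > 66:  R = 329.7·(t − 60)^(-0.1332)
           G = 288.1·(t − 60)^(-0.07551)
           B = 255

At 13664 K (t = 136.64):
  G = 288.1·(136.64 − 60)^(-0.07551) = 288.1·76.64^(-0.07551) = 288.1·0.72062 = 207.610.
At 9456 K (t = 94.56):
  G = 288.1·(94.56 − 60)^(-0.07551) = 288.1·34.56^(-0.07551) = 288.1·0.76528 = 220.478.
Gain = 220.478 / 207.610 = 1.0620 → 1.062.

1.062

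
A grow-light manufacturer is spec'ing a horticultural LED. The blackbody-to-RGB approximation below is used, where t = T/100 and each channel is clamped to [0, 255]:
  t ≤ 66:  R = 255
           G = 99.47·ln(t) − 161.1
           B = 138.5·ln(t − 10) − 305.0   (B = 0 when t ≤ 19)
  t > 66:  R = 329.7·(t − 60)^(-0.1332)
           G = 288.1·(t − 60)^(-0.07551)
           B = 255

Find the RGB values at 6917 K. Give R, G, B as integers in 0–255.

R=245, G=244, B=255

t = 6917/100 = 69.17; the t > 66 branch applies.
R = 329.7·(69.17 − 60)^(-0.1332) = 329.7·9.17^(-0.1332) = 329.7·0.74441 = 245.432.
G = 288.1·(69.17 − 60)^(-0.07551) = 288.1·9.17^(-0.07551) = 288.1·0.84592 = 243.711.
B = 255 by definition for t > 66.
Rounded: (245, 244, 255).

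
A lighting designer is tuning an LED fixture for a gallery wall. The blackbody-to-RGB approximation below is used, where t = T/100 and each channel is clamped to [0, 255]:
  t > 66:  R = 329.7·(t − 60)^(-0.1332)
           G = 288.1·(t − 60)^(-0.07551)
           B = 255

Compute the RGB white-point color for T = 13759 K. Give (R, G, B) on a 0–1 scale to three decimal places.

(0.724, 0.813, 1.000)

t = 13759/100 = 137.59; the t > 66 branch applies.
R = 329.7·(137.59 − 60)^(-0.1332) = 329.7·77.59^(-0.1332) = 329.7·0.56012 = 184.670.
G = 288.1·(137.59 − 60)^(-0.07551) = 288.1·77.59^(-0.07551) = 288.1·0.71995 = 207.417.
B = 255 by definition for t > 66.
Dividing each by 255: (0.7242, 0.8134, 1.0000) → (0.724, 0.813, 1.000).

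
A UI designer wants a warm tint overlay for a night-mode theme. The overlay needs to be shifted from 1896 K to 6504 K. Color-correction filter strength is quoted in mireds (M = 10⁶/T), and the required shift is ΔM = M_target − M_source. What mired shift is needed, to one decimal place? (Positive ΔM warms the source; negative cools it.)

-373.7 mireds

M_source = 10⁶/1896 = 527.426; M_target = 10⁶/6504 = 153.752.
ΔM = 153.752 − 527.426 = -373.675 → -373.7 mireds, a cooling shift.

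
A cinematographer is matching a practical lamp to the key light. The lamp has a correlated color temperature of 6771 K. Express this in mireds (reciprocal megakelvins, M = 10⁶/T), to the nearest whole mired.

148 mireds

M = 10⁶ / 6771 = 147.689 → 148 mireds.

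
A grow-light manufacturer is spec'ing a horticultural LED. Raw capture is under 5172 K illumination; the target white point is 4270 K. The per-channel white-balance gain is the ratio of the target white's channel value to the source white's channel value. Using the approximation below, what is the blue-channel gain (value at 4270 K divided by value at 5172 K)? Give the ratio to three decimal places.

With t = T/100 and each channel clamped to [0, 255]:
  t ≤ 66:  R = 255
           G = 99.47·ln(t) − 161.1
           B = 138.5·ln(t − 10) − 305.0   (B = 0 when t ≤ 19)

0.841

At 5172 K (t = 51.72):
  B = 138.5·ln(51.72 − 10) − 305.0 = 138.5·ln 41.72 − 305.0 = 138.5·3.7310 − 305.0 = 211.741.
At 4270 K (t = 42.7):
  B = 138.5·ln(42.7 − 10) − 305.0 = 138.5·ln 32.7 − 305.0 = 138.5·3.4874 − 305.0 = 178.001.
Gain = 178.001 / 211.741 = 0.8407 → 0.841.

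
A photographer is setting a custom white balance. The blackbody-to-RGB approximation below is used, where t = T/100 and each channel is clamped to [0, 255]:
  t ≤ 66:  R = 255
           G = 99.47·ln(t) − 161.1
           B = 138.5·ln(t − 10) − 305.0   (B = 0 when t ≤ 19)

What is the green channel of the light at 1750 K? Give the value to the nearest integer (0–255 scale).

t = 1750/100 = 17.5; the t ≤ 66 branch applies.
G = 99.47·ln 17.5 − 161.1 = 99.47·2.8622 − 161.1 = 123.603.
Rounded: 124.

124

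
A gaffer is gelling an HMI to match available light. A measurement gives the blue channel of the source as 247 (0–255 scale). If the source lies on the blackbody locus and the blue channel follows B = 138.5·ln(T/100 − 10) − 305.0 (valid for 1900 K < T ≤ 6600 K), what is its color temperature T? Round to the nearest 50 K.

6400 K

ln(t − 10) = (247 + 305.0) / 138.5 = 3.9856.
t − 10 = e^3.9856 = 53.815, so t = 63.815.
T = 100·t = 6382 K → 6400 K to the nearest 50 K.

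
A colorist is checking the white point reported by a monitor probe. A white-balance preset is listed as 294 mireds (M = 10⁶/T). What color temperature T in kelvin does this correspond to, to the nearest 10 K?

3400 K

T = 10⁶ / 294 = 3401.36 K → 3400 K.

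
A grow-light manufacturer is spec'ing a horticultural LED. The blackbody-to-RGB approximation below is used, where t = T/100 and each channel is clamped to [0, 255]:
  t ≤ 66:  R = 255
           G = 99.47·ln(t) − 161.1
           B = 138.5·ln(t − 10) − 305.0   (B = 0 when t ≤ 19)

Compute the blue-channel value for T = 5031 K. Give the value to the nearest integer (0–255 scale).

207

t = 5031/100 = 50.31; the t ≤ 66 branch applies.
B = 138.5·ln(50.31 − 10) − 305.0 = 138.5·ln 40.31 − 305.0 = 138.5·3.6966 − 305.0 = 206.979.
Rounded: 207.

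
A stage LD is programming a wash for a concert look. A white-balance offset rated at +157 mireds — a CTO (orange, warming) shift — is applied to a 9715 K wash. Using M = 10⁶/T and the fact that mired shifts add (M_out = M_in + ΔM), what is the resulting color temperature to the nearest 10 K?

M_in = 10⁶/9715 = 102.93 mireds.
M_out = 102.93 + (+157) = 259.93 mireds.
T_out = 10⁶/259.93 = 3847.1 K → 3850 K.

3850 K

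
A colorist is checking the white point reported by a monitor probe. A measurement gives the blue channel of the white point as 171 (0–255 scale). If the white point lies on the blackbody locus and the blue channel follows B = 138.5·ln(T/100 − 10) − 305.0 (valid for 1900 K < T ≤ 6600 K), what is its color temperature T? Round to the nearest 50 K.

4100 K

ln(t − 10) = (171 + 305.0) / 138.5 = 3.4368.
t − 10 = e^3.4368 = 31.088, so t = 41.088.
T = 100·t = 4109 K → 4100 K to the nearest 50 K.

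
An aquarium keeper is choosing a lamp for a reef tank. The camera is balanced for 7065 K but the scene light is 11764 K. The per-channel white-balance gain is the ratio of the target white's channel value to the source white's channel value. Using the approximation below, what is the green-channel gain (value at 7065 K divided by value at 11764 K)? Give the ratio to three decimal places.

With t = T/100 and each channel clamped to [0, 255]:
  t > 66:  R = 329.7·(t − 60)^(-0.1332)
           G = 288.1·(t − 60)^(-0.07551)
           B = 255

1.136

At 11764 K (t = 117.64):
  G = 288.1·(117.64 − 60)^(-0.07551) = 288.1·57.64^(-0.07551) = 288.1·0.73629 = 212.125.
At 7065 K (t = 70.65):
  G = 288.1·(70.65 − 60)^(-0.07551) = 288.1·10.65^(-0.07551) = 288.1·0.83642 = 240.973.
Gain = 240.973 / 212.125 = 1.1360 → 1.136.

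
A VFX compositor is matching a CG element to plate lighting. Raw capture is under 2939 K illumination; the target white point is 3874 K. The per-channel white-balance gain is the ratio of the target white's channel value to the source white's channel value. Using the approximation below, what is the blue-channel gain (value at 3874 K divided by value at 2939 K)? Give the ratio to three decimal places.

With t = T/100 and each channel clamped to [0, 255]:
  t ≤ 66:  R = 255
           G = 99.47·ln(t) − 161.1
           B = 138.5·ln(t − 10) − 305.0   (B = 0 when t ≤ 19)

At 2939 K (t = 29.39):
  B = 138.5·ln(29.39 − 10) − 305.0 = 138.5·ln 19.39 − 305.0 = 138.5·2.9648 − 305.0 = 105.619.
At 3874 K (t = 38.74):
  B = 138.5·ln(38.74 − 10) − 305.0 = 138.5·ln 28.74 − 305.0 = 138.5·3.3583 − 305.0 = 160.123.
Gain = 160.123 / 105.619 = 1.5160 → 1.516.

1.516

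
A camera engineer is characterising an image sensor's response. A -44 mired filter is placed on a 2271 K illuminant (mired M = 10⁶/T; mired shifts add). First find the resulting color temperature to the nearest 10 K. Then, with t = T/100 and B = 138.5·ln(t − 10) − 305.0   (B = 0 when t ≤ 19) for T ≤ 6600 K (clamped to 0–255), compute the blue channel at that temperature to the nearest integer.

72

M_in = 10⁶/2271 = 440.33; M_out = 440.33 + (-44) = 396.33.
T_out = 10⁶/396.33 = 2523.1 K → 2520 K; t = 25.2.
B = 138.5·ln(25.2 − 10) − 305.0 = 138.5·ln 15.2 − 305.0 = 138.5·2.7213 − 305.0 = 71.899.
Rounded: 72.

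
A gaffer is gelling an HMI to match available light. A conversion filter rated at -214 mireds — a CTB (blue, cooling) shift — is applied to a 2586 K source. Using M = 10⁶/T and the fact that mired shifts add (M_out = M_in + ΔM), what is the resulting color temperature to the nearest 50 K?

M_in = 10⁶/2586 = 386.70 mireds.
M_out = 386.70 + (-214) = 172.70 mireds.
T_out = 10⁶/172.70 = 5790.5 K → 5800 K.

5800 K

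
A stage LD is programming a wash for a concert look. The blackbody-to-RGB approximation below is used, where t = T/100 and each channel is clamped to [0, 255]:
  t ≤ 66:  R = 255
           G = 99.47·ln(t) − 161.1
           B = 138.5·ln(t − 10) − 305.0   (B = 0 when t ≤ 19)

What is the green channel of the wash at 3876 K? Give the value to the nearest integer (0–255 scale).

203

t = 3876/100 = 38.76; the t ≤ 66 branch applies.
G = 99.47·ln 38.76 − 161.1 = 99.47·3.6574 − 161.1 = 202.700.
Rounded: 203.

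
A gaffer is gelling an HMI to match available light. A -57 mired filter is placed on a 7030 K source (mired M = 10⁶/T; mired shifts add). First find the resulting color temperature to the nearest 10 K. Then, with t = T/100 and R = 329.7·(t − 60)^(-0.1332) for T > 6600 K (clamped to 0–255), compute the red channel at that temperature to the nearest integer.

192

M_in = 10⁶/7030 = 142.25; M_out = 142.25 + (-57) = 85.25.
T_out = 10⁶/85.25 = 11730.5 K → 11730 K; t = 117.3.
R = 329.7·(117.3 − 60)^(-0.1332) = 329.7·57.3^(-0.1332) = 329.7·0.58320 = 192.279.
Rounded: 192.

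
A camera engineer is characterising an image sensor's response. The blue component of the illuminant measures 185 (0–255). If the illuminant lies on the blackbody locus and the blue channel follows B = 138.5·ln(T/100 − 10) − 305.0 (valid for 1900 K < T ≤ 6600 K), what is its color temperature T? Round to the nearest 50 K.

4450 K

ln(t − 10) = (185 + 305.0) / 138.5 = 3.5379.
t − 10 = e^3.5379 = 34.395, so t = 44.395.
T = 100·t = 4439 K → 4450 K to the nearest 50 K.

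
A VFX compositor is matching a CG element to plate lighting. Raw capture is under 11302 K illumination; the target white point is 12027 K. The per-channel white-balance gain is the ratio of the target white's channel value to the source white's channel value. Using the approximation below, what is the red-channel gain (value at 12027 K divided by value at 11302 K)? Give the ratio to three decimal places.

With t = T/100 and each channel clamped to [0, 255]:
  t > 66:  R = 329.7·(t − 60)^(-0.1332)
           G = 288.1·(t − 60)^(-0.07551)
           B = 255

At 11302 K (t = 113.02):
  R = 329.7·(113.02 − 60)^(-0.1332) = 329.7·53.02^(-0.1332) = 329.7·0.58926 = 194.278.
At 12027 K (t = 120.27):
  R = 329.7·(120.27 − 60)^(-0.1332) = 329.7·60.27^(-0.1332) = 329.7·0.57928 = 190.989.
Gain = 190.989 / 194.278 = 0.9831 → 0.983.

0.983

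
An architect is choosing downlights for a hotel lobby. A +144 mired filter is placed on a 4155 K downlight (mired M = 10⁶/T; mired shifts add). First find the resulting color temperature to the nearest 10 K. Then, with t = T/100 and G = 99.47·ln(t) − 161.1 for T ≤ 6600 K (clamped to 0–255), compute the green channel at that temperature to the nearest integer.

163

M_in = 10⁶/4155 = 240.67; M_out = 240.67 + (+144) = 384.67.
T_out = 10⁶/384.67 = 2599.6 K → 2600 K; t = 26.
G = 99.47·ln 26 − 161.1 = 99.47·3.2581 − 161.1 = 162.983.
Rounded: 163.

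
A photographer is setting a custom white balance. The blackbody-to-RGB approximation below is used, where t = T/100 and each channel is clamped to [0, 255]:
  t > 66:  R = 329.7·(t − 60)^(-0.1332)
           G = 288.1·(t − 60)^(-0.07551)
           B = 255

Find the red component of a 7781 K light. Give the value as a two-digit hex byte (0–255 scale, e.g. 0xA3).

0xE1

t = 7781/100 = 77.81; the t > 66 branch applies.
R = 329.7·(77.81 − 60)^(-0.1332) = 329.7·17.81^(-0.1332) = 329.7·0.68141 = 224.662.
Rounded: 225; in hex, 0xE1.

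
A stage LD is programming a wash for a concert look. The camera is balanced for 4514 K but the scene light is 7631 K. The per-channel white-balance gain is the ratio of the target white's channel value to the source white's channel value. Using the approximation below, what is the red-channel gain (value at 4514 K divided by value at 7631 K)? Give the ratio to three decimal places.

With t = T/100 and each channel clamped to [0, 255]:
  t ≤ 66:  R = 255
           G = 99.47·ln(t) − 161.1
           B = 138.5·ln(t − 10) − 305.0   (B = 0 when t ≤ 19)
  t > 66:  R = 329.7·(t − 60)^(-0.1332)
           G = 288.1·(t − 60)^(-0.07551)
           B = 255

1.122

At 7631 K (t = 76.31):
  R = 329.7·(76.31 − 60)^(-0.1332) = 329.7·16.31^(-0.1332) = 329.7·0.68945 = 227.311.
At 4514 K (t = 45.14):
  R = 255 by definition for t ≤ 66.
Gain = 255.000 / 227.311 = 1.1218 → 1.122.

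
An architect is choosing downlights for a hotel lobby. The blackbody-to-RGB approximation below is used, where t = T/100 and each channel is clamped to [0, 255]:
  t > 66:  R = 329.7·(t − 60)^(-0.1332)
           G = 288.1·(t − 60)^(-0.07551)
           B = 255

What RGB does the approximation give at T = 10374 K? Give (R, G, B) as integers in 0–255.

(199, 217, 255)

t = 10374/100 = 103.74; the t > 66 branch applies.
R = 329.7·(103.74 − 60)^(-0.1332) = 329.7·43.74^(-0.1332) = 329.7·0.60455 = 199.321.
G = 288.1·(103.74 − 60)^(-0.07551) = 288.1·43.74^(-0.07551) = 288.1·0.75179 = 216.591.
B = 255 by definition for t > 66.
Rounded: (199, 217, 255).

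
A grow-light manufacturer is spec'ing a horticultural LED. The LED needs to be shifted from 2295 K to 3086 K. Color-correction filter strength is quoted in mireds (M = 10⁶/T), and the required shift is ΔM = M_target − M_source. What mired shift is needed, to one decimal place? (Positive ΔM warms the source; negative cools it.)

M_source = 10⁶/2295 = 435.730; M_target = 10⁶/3086 = 324.044.
ΔM = 324.044 − 435.730 = -111.686 → -111.7 mireds, a cooling shift.

-111.7 mireds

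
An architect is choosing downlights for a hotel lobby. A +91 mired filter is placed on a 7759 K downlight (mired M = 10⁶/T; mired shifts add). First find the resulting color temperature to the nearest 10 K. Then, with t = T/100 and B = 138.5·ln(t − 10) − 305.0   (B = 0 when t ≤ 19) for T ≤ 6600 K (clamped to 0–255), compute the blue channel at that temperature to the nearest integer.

M_in = 10⁶/7759 = 128.88; M_out = 128.88 + (+91) = 219.88.
T_out = 10⁶/219.88 = 4547.9 K → 4550 K; t = 45.5.
B = 138.5·ln(45.5 − 10) − 305.0 = 138.5·ln 35.5 − 305.0 = 138.5·3.5695 − 305.0 = 189.380.
Rounded: 189.

189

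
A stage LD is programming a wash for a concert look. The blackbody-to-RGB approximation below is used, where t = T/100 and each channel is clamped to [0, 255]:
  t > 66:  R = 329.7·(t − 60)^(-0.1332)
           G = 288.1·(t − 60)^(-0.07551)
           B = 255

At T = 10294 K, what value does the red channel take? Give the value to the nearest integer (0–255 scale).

t = 10294/100 = 102.94; the t > 66 branch applies.
R = 329.7·(102.94 − 60)^(-0.1332) = 329.7·42.94^(-0.1332) = 329.7·0.60604 = 199.812.
Rounded: 200.

200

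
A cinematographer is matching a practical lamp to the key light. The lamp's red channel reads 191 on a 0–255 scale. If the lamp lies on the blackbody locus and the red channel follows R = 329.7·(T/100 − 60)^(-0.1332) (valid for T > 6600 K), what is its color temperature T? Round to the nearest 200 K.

(t − 60)^(-0.1332) = 191/329.7 = 0.57931.
t − 60 = 0.57931^(1/-0.1332) = 0.57931^(-7.508) = 60.245, so t = 120.245.
T = 100·t = 12025 K → 12000 K to the nearest 200 K.

12000 K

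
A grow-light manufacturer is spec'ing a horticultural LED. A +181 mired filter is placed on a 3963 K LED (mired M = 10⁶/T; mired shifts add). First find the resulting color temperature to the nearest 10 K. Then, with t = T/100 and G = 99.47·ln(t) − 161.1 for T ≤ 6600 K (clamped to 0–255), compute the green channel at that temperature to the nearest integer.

151

M_in = 10⁶/3963 = 252.33; M_out = 252.33 + (+181) = 433.33.
T_out = 10⁶/433.33 = 2307.7 K → 2310 K; t = 23.1.
G = 99.47·ln 23.1 − 161.1 = 99.47·3.1398 − 161.1 = 151.219.
Rounded: 151.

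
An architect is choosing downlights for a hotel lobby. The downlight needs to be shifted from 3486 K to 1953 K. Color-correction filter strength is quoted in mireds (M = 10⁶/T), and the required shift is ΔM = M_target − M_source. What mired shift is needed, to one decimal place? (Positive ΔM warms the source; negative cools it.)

+225.2 mireds

M_source = 10⁶/3486 = 286.862; M_target = 10⁶/1953 = 512.033.
ΔM = 512.033 − 286.862 = 225.171 → +225.2 mireds, a warming shift.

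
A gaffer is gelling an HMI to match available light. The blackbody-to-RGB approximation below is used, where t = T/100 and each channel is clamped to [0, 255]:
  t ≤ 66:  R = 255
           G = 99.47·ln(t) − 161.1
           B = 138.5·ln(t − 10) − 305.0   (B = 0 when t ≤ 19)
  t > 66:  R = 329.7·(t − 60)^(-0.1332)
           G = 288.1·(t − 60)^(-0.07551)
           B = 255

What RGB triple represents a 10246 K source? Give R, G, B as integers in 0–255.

R=200, G=217, B=255

t = 10246/100 = 102.46; the t > 66 branch applies.
R = 329.7·(102.46 − 60)^(-0.1332) = 329.7·42.46^(-0.1332) = 329.7·0.60695 = 200.111.
G = 288.1·(102.46 − 60)^(-0.07551) = 288.1·42.46^(-0.07551) = 288.1·0.75348 = 217.077.
B = 255 by definition for t > 66.
Rounded: (200, 217, 255).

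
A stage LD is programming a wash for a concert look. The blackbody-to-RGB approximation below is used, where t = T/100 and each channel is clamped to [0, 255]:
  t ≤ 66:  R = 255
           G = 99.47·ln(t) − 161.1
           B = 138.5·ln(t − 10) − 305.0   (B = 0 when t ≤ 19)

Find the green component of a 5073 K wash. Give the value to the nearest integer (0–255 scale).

t = 5073/100 = 50.73; the t ≤ 66 branch applies.
G = 99.47·ln 50.73 − 161.1 = 99.47·3.9265 − 161.1 = 229.471.
Rounded: 229.

229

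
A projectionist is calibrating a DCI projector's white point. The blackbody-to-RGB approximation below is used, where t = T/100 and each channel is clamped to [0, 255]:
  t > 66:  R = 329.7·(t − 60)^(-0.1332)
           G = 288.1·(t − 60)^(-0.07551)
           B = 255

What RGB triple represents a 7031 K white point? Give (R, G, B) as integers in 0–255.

t = 7031/100 = 70.31; the t > 66 branch applies.
R = 329.7·(70.31 − 60)^(-0.1332) = 329.7·10.31^(-0.1332) = 329.7·0.73288 = 241.631.
G = 288.1·(70.31 − 60)^(-0.07551) = 288.1·10.31^(-0.07551) = 288.1·0.83847 = 241.564.
B = 255 by definition for t > 66.
Rounded: (242, 242, 255).

(242, 242, 255)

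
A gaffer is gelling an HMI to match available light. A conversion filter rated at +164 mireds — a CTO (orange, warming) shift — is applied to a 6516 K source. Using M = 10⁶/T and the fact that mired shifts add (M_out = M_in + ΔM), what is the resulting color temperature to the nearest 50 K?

M_in = 10⁶/6516 = 153.47 mireds.
M_out = 153.47 + (+164) = 317.47 mireds.
T_out = 10⁶/317.47 = 3149.9 K → 3150 K.

3150 K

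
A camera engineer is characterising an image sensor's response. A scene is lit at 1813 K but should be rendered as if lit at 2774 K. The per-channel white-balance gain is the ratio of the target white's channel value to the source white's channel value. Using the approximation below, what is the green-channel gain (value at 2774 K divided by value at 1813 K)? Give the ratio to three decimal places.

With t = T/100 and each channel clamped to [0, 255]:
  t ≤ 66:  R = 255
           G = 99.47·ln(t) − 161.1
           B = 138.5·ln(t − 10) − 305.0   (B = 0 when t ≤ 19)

At 1813 K (t = 18.13):
  G = 99.47·ln 18.13 − 161.1 = 99.47·2.8976 − 161.1 = 127.121.
At 2774 K (t = 27.74):
  G = 99.47·ln 27.74 − 161.1 = 99.47·3.3229 − 161.1 = 169.426.
Gain = 169.426 / 127.121 = 1.3328 → 1.333.

1.333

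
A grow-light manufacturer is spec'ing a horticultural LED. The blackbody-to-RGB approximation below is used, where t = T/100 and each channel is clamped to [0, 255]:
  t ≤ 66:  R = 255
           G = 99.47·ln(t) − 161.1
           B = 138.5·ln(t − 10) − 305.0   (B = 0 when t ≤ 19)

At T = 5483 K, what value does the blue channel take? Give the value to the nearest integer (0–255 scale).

t = 5483/100 = 54.83; the t ≤ 66 branch applies.
B = 138.5·ln(54.83 − 10) − 305.0 = 138.5·ln 44.83 − 305.0 = 138.5·3.8029 − 305.0 = 221.699.
Rounded: 222.

222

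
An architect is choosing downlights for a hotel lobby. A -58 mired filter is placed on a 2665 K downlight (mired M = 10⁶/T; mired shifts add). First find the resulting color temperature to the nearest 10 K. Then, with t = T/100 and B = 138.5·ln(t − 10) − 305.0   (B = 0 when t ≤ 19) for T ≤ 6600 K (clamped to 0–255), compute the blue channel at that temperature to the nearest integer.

120

M_in = 10⁶/2665 = 375.23; M_out = 375.23 + (-58) = 317.23.
T_out = 10⁶/317.23 = 3152.2 K → 3150 K; t = 31.5.
B = 138.5·ln(31.5 − 10) − 305.0 = 138.5·ln 21.5 − 305.0 = 138.5·3.0681 − 305.0 = 119.925.
Rounded: 120.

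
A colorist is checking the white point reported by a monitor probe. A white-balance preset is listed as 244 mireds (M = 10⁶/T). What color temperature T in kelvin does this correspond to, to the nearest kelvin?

4098 K

T = 10⁶ / 244 = 4098.36 K → 4098 K.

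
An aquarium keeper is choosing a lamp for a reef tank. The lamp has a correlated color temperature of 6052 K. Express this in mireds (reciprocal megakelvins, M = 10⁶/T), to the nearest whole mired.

M = 10⁶ / 6052 = 165.235 → 165 mireds.

165 mireds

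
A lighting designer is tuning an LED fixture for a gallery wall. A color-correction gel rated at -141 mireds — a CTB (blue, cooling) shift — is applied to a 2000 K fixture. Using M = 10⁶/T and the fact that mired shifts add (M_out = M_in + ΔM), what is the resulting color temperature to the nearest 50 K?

M_in = 10⁶/2000 = 500.00 mireds.
M_out = 500.00 + (-141) = 359.00 mireds.
T_out = 10⁶/359.00 = 2785.5 K → 2800 K.

2800 K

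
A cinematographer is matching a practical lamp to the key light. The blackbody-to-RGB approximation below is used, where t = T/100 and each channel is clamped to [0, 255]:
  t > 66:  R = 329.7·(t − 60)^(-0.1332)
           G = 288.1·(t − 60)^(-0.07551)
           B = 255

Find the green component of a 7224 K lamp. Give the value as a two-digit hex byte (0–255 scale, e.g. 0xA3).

0xEE

t = 7224/100 = 72.24; the t > 66 branch applies.
G = 288.1·(72.24 − 60)^(-0.07551) = 288.1·12.24^(-0.07551) = 288.1·0.82768 = 238.454.
Rounded: 238; in hex, 0xEE.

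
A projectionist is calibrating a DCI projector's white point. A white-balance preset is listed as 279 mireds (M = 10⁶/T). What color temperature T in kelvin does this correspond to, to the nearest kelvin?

T = 10⁶ / 279 = 3584.23 K → 3584 K.

3584 K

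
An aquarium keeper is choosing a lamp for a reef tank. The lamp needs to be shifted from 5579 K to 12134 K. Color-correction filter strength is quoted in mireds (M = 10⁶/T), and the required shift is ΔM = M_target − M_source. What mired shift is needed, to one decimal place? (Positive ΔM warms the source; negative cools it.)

-96.8 mireds

M_source = 10⁶/5579 = 179.244; M_target = 10⁶/12134 = 82.413.
ΔM = 82.413 − 179.244 = -96.831 → -96.8 mireds, a cooling shift.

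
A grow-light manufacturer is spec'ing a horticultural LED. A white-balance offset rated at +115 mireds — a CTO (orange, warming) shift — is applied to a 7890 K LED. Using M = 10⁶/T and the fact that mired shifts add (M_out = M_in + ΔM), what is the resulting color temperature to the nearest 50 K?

4150 K

M_in = 10⁶/7890 = 126.74 mireds.
M_out = 126.74 + (+115) = 241.74 mireds.
T_out = 10⁶/241.74 = 4136.6 K → 4150 K.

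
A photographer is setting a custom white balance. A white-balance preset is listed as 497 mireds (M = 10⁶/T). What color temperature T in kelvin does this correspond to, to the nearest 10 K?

T = 10⁶ / 497 = 2012.07 K → 2010 K.

2010 K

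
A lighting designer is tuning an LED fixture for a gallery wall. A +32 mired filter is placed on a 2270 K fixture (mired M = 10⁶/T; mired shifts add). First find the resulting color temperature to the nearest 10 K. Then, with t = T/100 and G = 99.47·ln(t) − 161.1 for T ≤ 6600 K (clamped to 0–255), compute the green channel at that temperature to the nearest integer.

143

M_in = 10⁶/2270 = 440.53; M_out = 440.53 + (+32) = 472.53.
T_out = 10⁶/472.53 = 2116.3 K → 2120 K; t = 21.2.
G = 99.47·ln 21.2 − 161.1 = 99.47·3.0540 − 161.1 = 142.681.
Rounded: 143.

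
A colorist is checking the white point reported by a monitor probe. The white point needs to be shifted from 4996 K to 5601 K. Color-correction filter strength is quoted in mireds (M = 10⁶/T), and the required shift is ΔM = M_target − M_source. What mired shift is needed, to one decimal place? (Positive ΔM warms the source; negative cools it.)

M_source = 10⁶/4996 = 200.160; M_target = 10⁶/5601 = 178.540.
ΔM = 178.540 − 200.160 = -21.621 → -21.6 mireds, a cooling shift.

-21.6 mireds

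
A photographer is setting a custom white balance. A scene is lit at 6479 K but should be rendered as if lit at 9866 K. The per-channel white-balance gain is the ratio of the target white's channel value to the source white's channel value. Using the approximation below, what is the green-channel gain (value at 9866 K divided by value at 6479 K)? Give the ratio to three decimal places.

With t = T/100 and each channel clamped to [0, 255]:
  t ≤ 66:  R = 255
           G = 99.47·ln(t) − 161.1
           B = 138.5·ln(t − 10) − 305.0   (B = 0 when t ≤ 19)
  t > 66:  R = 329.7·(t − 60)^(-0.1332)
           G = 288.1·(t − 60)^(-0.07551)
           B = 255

0.861

At 6479 K (t = 64.79):
  G = 99.47·ln 64.79 − 161.1 = 99.47·4.1712 − 161.1 = 253.804.
At 9866 K (t = 98.66):
  G = 288.1·(98.66 − 60)^(-0.07551) = 288.1·38.66^(-0.07551) = 288.1·0.75883 = 218.620.
Gain = 218.620 / 253.804 = 0.8614 → 0.861.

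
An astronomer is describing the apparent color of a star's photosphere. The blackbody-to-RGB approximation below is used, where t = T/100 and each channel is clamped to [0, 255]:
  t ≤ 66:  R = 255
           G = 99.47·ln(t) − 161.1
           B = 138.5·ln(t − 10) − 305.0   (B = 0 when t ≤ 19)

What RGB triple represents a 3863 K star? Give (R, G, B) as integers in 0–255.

(255, 202, 160)

t = 3863/100 = 38.63; the t ≤ 66 branch applies.
R = 255 by definition for t ≤ 66.
G = 99.47·ln 38.63 − 161.1 = 99.47·3.6540 − 161.1 = 202.366.
B = 138.5·ln(38.63 − 10) − 305.0 = 138.5·ln 28.63 − 305.0 = 138.5·3.3545 − 305.0 = 159.592.
Rounded: (255, 202, 160).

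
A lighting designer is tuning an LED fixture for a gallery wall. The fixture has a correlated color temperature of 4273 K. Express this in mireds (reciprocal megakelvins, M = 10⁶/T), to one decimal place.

234.0 mireds

M = 10⁶ / 4273 = 234.028 → 234.0 mireds.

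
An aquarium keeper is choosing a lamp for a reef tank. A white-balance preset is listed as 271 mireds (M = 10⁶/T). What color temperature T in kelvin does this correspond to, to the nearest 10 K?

3690 K

T = 10⁶ / 271 = 3690.04 K → 3690 K.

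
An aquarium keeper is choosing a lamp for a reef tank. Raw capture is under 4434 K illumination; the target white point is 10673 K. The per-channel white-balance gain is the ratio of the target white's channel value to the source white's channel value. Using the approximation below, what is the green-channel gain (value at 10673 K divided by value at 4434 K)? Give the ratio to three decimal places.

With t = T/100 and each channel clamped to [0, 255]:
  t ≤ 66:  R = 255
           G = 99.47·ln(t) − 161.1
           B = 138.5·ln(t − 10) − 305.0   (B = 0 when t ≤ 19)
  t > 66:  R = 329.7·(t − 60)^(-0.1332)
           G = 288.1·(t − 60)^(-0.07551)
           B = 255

0.997

At 4434 K (t = 44.34):
  G = 99.47·ln 44.34 − 161.1 = 99.47·3.7919 − 161.1 = 216.079.
At 10673 K (t = 106.73):
  G = 288.1·(106.73 − 60)^(-0.07551) = 288.1·46.73^(-0.07551) = 288.1·0.74805 = 215.512.
Gain = 215.512 / 216.079 = 0.9974 → 0.997.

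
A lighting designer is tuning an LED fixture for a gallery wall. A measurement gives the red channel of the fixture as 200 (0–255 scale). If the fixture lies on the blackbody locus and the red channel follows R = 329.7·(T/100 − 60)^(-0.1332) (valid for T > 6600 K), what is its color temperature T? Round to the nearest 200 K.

10200 K

(t − 60)^(-0.1332) = 200/329.7 = 0.60661.
t − 60 = 0.60661^(1/-0.1332) = 0.60661^(-7.508) = 42.638, so t = 102.638.
T = 100·t = 10264 K → 10200 K to the nearest 200 K.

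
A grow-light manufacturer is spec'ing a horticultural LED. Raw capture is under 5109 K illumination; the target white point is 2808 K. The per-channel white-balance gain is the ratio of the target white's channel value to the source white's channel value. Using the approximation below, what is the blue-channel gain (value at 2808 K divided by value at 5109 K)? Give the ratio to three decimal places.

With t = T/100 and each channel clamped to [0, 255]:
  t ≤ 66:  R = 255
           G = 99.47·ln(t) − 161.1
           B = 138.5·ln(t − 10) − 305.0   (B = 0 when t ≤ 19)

0.458

At 5109 K (t = 51.09):
  B = 138.5·ln(51.09 − 10) − 305.0 = 138.5·ln 41.09 − 305.0 = 138.5·3.7158 − 305.0 = 209.633.
At 2808 K (t = 28.08):
  B = 138.5·ln(28.08 − 10) − 305.0 = 138.5·ln 18.08 − 305.0 = 138.5·2.8948 − 305.0 = 95.931.
Gain = 95.931 / 209.633 = 0.4576 → 0.458.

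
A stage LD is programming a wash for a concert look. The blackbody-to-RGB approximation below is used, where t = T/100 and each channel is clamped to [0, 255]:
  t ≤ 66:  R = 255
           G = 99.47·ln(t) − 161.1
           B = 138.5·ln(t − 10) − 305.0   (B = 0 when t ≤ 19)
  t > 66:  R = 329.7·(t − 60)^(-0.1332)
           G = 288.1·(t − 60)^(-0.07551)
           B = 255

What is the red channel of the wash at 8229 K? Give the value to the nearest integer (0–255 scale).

t = 8229/100 = 82.29; the t > 66 branch applies.
R = 329.7·(82.29 − 60)^(-0.1332) = 329.7·22.29^(-0.1332) = 329.7·0.66135 = 218.047.
Rounded: 218.

218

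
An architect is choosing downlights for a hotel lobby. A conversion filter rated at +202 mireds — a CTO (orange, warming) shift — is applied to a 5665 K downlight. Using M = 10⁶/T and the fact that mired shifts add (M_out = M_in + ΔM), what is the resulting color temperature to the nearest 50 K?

2650 K

M_in = 10⁶/5665 = 176.52 mireds.
M_out = 176.52 + (+202) = 378.52 mireds.
T_out = 10⁶/378.52 = 2641.9 K → 2650 K.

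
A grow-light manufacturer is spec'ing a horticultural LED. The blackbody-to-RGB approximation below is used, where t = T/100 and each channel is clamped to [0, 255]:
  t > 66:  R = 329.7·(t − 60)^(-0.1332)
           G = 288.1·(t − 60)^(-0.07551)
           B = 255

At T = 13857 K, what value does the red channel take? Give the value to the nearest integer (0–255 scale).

t = 13857/100 = 138.57; the t > 66 branch applies.
R = 329.7·(138.57 − 60)^(-0.1332) = 329.7·78.57^(-0.1332) = 329.7·0.55918 = 184.362.
Rounded: 184.

184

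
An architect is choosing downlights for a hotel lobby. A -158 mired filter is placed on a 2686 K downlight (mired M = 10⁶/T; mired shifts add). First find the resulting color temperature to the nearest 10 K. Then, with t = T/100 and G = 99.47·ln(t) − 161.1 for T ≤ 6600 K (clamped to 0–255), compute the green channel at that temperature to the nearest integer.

221

M_in = 10⁶/2686 = 372.30; M_out = 372.30 + (-158) = 214.30.
T_out = 10⁶/214.30 = 4666.3 K → 4670 K; t = 46.7.
G = 99.47·ln 46.7 − 161.1 = 99.47·3.8437 − 161.1 = 221.237.
Rounded: 221.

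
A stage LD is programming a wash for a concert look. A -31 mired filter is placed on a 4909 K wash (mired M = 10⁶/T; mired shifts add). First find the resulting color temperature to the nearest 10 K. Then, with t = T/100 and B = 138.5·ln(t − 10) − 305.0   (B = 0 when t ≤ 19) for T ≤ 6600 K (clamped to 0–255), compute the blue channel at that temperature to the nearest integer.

M_in = 10⁶/4909 = 203.71; M_out = 203.71 + (-31) = 172.71.
T_out = 10⁶/172.71 = 5790.1 K → 5790 K; t = 57.9.
B = 138.5·ln(57.9 − 10) − 305.0 = 138.5·ln 47.9 − 305.0 = 138.5·3.8691 − 305.0 = 230.872.
Rounded: 231.

231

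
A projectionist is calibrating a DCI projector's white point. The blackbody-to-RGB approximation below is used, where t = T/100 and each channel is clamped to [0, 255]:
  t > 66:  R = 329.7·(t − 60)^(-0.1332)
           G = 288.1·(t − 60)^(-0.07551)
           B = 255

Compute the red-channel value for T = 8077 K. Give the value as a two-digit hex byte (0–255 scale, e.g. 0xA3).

0xDC

t = 8077/100 = 80.77; the t > 66 branch applies.
R = 329.7·(80.77 − 60)^(-0.1332) = 329.7·20.77^(-0.1332) = 329.7·0.66760 = 220.108.
Rounded: 220; in hex, 0xDC.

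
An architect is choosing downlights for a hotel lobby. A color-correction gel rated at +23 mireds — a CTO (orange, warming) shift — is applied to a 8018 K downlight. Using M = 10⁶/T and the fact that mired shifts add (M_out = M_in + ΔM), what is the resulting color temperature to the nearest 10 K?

M_in = 10⁶/8018 = 124.72 mireds.
M_out = 124.72 + (+23) = 147.72 mireds.
T_out = 10⁶/147.72 = 6769.6 K → 6770 K.

6770 K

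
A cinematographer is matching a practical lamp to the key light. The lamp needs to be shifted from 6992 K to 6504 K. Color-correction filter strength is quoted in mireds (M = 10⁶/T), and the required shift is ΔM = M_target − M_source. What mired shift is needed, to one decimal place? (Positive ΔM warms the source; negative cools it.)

+10.7 mireds

M_source = 10⁶/6992 = 143.021; M_target = 10⁶/6504 = 153.752.
ΔM = 153.752 − 143.021 = 10.731 → +10.7 mireds, a warming shift.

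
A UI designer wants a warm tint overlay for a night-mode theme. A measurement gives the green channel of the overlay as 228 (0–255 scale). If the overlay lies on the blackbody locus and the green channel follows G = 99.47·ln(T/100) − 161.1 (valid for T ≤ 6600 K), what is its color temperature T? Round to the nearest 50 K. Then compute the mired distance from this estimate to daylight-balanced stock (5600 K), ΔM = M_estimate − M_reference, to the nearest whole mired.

ln t = (228 + 161.1) / 99.47 = 3.9117.
t = e^3.9117 = 49.985.
T = 100·t = 4999 K → 5000 K to the nearest 50 K.
M_estimate = 10⁶/5000 = 200.00; M_reference = 10⁶/5600 = 178.57.
ΔM = 200.00 − 178.57 = 21.43 → +21 mireds.

+21 mireds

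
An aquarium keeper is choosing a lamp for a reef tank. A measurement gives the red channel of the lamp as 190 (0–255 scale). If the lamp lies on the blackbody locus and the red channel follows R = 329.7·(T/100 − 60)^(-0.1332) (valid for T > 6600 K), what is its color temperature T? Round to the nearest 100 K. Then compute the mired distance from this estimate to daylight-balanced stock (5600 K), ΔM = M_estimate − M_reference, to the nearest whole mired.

(t − 60)^(-0.1332) = 190/329.7 = 0.57628.
t − 60 = 0.57628^(1/-0.1332) = 0.57628^(-7.508) = 62.667, so t = 122.667.
T = 100·t = 12267 K → 12300 K to the nearest 100 K.
M_estimate = 10⁶/12300 = 81.30; M_reference = 10⁶/5600 = 178.57.
ΔM = 81.30 − 178.57 = -97.27 → -97 mireds.

-97 mireds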